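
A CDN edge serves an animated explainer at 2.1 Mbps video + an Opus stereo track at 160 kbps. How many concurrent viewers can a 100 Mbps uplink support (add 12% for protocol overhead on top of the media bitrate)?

39

Audio: 160 kbps = 0.160 Mbps.
Per-viewer media rate: 2.260 Mbps.
On the wire with 12% overhead: 2.531 Mbps.
100 Mbps = 100.0 Mbps; 100.0 / 2.531 = 39.51 → 39 viewers.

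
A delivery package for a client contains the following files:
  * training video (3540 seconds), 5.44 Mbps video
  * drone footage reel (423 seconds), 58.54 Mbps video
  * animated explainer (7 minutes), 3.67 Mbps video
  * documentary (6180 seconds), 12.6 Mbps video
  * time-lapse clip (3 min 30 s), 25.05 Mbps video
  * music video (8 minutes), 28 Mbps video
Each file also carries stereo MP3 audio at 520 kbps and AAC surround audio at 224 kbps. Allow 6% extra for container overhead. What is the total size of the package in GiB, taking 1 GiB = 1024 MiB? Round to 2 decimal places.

Audio total: 520 + 224 = 744 kbps = 0.744 Mbps.
training video: 6.184 Mbps × 3540 s × 1.06 = 23204.8 Mb
drone footage reel: 59.284 Mbps × 423 s × 1.06 = 26581.8 Mb
animated explainer: 4.414 Mbps × 420 s × 1.06 = 1965.1 Mb
documentary: 13.344 Mbps × 6180 s × 1.06 = 87413.9 Mb
time-lapse clip: 25.794 Mbps × 210 s × 1.06 = 5741.7 Mb
music video: 28.744 Mbps × 480 s × 1.06 = 14624.9 Mb
Total: 159532.3 Mb = 19941.5 MB.
= 18.57 GiB.

18.57 GiB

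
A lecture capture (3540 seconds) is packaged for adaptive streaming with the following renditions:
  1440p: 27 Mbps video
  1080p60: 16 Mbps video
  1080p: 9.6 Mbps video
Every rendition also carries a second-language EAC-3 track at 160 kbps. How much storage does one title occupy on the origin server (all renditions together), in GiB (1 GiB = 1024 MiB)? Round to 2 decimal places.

Audio: 160 kbps = 0.160 Mbps.
Sum of rendition bitrates: (27+0.160) + (16+0.160) + (9.6+0.160) = 53.080 Mbps.
× 3540 s = 187,903 Mb = 23,488 MB = 21.87 GiB.

21.87 GiB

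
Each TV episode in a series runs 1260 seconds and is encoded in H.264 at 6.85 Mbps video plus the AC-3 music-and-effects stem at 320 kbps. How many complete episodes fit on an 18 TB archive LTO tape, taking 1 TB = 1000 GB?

15939

Audio: 320 kbps = 0.320 Mbps.
Total bitrate: 7.170 Mbps.
Per item: 7.170 Mbps × 1260 s = 9,034 Mb = 1,129 MB.
Capacity: 18 TB = 144,000,000 Mb; 15939.43 items → 15939 complete.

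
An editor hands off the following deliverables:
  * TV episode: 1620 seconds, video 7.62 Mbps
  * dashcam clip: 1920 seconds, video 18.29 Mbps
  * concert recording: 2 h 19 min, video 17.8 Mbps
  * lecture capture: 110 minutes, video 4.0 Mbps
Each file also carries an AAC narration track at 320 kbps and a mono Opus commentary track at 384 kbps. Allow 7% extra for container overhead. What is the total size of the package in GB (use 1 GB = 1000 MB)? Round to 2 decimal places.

Audio total: 320 + 384 = 704 kbps = 0.704 Mbps.
TV episode: 8.324 Mbps × 1620 s × 1.07 = 14428.8 Mb
dashcam clip: 18.994 Mbps × 1920 s × 1.07 = 39021.3 Mb
concert recording: 18.504 Mbps × 8340 s × 1.07 = 165126.0 Mb
lecture capture: 4.704 Mbps × 6600 s × 1.07 = 33219.6 Mb
Total: 251795.7 Mb = 31474.5 MB.
= 31.47 GB.

31.47 GB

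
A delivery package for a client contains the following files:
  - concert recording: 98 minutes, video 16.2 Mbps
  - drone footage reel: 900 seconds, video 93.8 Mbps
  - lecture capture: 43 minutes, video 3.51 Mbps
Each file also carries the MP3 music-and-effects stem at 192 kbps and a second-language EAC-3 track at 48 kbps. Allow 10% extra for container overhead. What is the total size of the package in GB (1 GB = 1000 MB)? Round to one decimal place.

26.3 GB

Audio total: 192 + 48 = 240 kbps = 0.240 Mbps.
concert recording: 16.440 Mbps × 5880 s × 1.10 = 106333.9 Mb
drone footage reel: 94.040 Mbps × 900 s × 1.10 = 93099.6 Mb
lecture capture: 3.750 Mbps × 2580 s × 1.10 = 10642.5 Mb
Total: 210076.0 Mb = 26259.5 MB.
= 26.26 GB.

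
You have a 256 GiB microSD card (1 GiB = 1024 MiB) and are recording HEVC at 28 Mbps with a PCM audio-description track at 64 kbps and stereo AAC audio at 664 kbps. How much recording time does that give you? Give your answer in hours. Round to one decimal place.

Audio total: 64 + 664 = 728 kbps = 0.728 Mbps.
Total bitrate: 28 + 0.728 = 28.728 Mbps.
Capacity: 256 GiB = 2,199,023 Mb.
Recording time: 2,199,023 / 28.728 = 76,546 s ≈ 21.3 hours.

21.3 hours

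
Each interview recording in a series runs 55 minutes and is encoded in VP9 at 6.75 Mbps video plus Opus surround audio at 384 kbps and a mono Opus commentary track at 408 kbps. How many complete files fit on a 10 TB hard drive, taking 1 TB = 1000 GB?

3214

55 min = 3300 s
Audio total: 384 + 408 = 792 kbps = 0.792 Mbps.
Total bitrate: 7.542 Mbps.
Per item: 7.542 Mbps × 3300 s = 24,889 Mb = 3,111 MB.
Capacity: 10 TB = 80,000,000 Mb; 3214.32 items → 3214 complete.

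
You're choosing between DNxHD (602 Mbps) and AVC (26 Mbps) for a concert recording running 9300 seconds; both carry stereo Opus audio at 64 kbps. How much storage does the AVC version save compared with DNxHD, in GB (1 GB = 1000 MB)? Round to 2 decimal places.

Audio: 64 kbps = 0.064 Mbps.
DNxHD: 602.064 Mbps × 9300 s = 5599195.2 Mb = 699.899 GB.
AVC: 26.064 Mbps × 9300 s = 242395.2 Mb = 30.299 GB.
Saving: 699.899 − 30.299 = 669.600 GB.

669.60 GB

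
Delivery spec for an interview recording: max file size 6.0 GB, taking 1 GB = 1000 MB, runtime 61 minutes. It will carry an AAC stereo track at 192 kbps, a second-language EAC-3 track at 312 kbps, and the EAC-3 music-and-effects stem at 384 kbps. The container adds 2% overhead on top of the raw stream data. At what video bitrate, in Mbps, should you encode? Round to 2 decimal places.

Budget: 6.0 GB = 48000.0 Mb.
Stream payload after overhead: 48000.0 / 1.02 = 47058.8 Mb.
61 min = 3660 s
Total bitrate budget: 47058.8 Mb / 3660 s = 12.858 Mbps.
Audio total: 192 + 312 + 384 = 888 kbps = 0.888 Mbps.
Video: 12.858 − 0.888 = 11.970 Mbps.

11.97 Mbps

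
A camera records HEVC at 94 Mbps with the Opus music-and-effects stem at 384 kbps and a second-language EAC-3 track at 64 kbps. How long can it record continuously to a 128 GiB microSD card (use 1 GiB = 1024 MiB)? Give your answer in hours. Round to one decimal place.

3.2 hours

Audio total: 384 + 64 = 448 kbps = 0.448 Mbps.
Total bitrate: 94 + 0.448 = 94.448 Mbps.
Capacity: 128 GiB = 1,099,512 Mb.
Recording time: 1,099,512 / 94.448 = 11,641 s ≈ 3.23 hours.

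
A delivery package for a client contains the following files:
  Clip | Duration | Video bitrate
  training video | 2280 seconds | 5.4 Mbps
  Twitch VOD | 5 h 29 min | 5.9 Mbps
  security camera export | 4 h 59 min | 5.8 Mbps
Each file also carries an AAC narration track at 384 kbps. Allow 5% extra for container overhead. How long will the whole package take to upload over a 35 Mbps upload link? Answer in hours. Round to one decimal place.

Audio: 384 kbps = 0.384 Mbps.
training video: 5.784 Mbps × 2280 s × 1.05 = 13846.9 Mb
Twitch VOD: 6.284 Mbps × 19740 s × 1.05 = 130248.5 Mb
security camera export: 6.184 Mbps × 17940 s × 1.05 = 116488.0 Mb
Total: 260583.4 Mb = 32572.9 MB.
At 35 Mbps: 260583.4 / 35 = 7445 s ≈ 2.07 hours.

2.1 hours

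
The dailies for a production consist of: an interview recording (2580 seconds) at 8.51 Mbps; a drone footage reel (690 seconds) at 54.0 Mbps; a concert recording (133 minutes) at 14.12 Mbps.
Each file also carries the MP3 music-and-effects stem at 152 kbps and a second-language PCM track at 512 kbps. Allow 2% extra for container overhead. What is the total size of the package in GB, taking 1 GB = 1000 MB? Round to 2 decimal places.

Audio total: 152 + 512 = 664 kbps = 0.664 Mbps.
interview recording: 9.174 Mbps × 2580 s × 1.02 = 24142.3 Mb
drone footage reel: 54.664 Mbps × 690 s × 1.02 = 38472.5 Mb
concert recording: 14.784 Mbps × 7980 s × 1.02 = 120335.8 Mb
Total: 182950.7 Mb = 22868.8 MB.
= 22.87 GB.

22.87 GB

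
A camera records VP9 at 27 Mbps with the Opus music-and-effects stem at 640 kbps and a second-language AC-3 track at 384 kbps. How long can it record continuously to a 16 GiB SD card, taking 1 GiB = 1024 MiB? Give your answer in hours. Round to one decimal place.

Audio total: 640 + 384 = 1024 kbps = 1.024 Mbps.
Total bitrate: 27 + 1.024 = 28.024 Mbps.
Capacity: 16 GiB = 137,439 Mb.
Recording time: 137,439 / 28.024 = 4,904 s ≈ 1.36 hours.

1.4 hours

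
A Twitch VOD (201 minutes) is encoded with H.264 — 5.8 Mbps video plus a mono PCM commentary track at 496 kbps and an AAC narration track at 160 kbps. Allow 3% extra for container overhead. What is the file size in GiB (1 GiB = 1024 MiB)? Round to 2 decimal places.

9.34 GiB

201 min = 12060 s
Audio total: 496 + 160 = 656 kbps = 0.656 Mbps.
Total bitrate: 5.8 + 0.656 = 6.456 Mbps.
Stream data: 6.456 Mbps × 12060 s = 77859.4 Mb.
With 3% container overhead: ×1.03.
80,195 Mb = 10,024,392,600 bytes ÷ 1,073,741,824 = 9.336 GiB.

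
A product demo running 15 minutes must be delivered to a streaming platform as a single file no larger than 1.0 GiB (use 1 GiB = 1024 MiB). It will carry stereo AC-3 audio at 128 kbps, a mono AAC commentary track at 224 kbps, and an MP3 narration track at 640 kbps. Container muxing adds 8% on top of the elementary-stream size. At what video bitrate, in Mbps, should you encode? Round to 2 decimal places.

Budget: 1.0 GiB = 8589.9 Mb.
Stream payload after overhead: 8589.9 / 1.08 = 7953.6 Mb.
15 min = 900 s
Total bitrate budget: 7953.6 Mb / 900 s = 8.837 Mbps.
Audio total: 128 + 224 + 640 = 992 kbps = 0.992 Mbps.
Video: 8.837 − 0.992 = 7.845 Mbps.

7.85 Mbps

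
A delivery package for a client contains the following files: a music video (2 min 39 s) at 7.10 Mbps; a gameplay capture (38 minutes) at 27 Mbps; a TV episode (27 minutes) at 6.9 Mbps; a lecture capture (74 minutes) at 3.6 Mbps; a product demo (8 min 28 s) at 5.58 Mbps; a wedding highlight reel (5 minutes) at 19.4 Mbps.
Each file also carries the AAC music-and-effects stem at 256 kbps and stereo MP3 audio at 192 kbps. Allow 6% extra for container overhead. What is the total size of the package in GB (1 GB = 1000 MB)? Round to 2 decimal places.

Audio total: 256 + 192 = 448 kbps = 0.448 Mbps.
music video: 7.548 Mbps × 159 s × 1.06 = 1272.1 Mb
gameplay capture: 27.448 Mbps × 2280 s × 1.06 = 66336.3 Mb
TV episode: 7.348 Mbps × 1620 s × 1.06 = 12618.0 Mb
lecture capture: 4.048 Mbps × 4440 s × 1.06 = 19051.5 Mb
product demo: 6.028 Mbps × 508 s × 1.06 = 3246.0 Mb
wedding highlight reel: 19.848 Mbps × 300 s × 1.06 = 6311.7 Mb
Total: 108835.6 Mb = 13604.4 MB.
= 13.60 GB.

13.60 GB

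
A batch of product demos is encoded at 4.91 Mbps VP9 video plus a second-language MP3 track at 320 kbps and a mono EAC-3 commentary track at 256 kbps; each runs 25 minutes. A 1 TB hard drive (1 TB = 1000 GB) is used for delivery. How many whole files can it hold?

972

25 min = 1500 s
Audio total: 320 + 256 = 576 kbps = 0.576 Mbps.
Total bitrate: 5.486 Mbps.
Per item: 5.486 Mbps × 1500 s = 8,229 Mb = 1,029 MB.
Capacity: 1 TB = 8,000,000 Mb; 972.17 items → 972 complete.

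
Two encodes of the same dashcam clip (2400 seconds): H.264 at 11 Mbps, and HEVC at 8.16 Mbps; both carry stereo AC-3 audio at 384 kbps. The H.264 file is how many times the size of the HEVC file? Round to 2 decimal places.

1.33

Audio: 384 kbps = 0.384 Mbps.
H.264: 11.384 Mbps × 2400 s = 27321.6 Mb = 3.415 GB.
HEVC: 8.544 Mbps × 2400 s = 20505.6 Mb = 2.563 GB.
Ratio: 3.415 / 2.563 = 1.332.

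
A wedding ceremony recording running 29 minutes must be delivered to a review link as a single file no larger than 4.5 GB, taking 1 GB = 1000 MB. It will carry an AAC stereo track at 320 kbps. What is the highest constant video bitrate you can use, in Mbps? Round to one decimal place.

20.4 Mbps

Budget: 4.5 GB = 36000.0 Mb.
29 min = 1740 s
Total bitrate budget: 36000.0 Mb / 1740 s = 20.690 Mbps.
Audio: 320 kbps = 0.320 Mbps.
Video: 20.690 − 0.320 = 20.370 Mbps.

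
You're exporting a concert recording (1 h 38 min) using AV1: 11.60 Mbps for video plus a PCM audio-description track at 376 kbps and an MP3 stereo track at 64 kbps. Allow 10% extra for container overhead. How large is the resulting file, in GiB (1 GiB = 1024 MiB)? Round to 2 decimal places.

9.07 GiB

1 h 38 min = 98 min = 5880 s
Audio total: 376 + 64 = 440 kbps = 0.440 Mbps.
Total bitrate: 11.60 + 0.440 = 12.040 Mbps.
Stream data: 12.040 Mbps × 5880 s = 70795.2 Mb.
With 10% container overhead: ×1.10.
77,875 Mb = 9,734,340,000 bytes ÷ 1,073,741,824 = 9.066 GiB.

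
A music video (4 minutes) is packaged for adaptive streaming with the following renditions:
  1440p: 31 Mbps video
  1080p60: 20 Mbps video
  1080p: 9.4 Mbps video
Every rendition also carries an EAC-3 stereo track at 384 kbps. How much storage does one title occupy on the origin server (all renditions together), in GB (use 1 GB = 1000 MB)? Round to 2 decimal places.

4 min = 240 s
Audio: 384 kbps = 0.384 Mbps.
Sum of rendition bitrates: (31+0.384) + (20+0.384) + (9.4+0.384) = 61.552 Mbps.
× 240 s = 14,772 Mb = 1,847 MB = 1.847 GB.

1.85 GB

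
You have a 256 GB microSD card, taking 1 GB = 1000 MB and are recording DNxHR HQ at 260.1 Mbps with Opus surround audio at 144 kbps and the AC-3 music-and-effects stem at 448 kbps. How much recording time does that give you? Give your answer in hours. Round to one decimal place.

Audio total: 144 + 448 = 592 kbps = 0.592 Mbps.
Total bitrate: 260.1 + 0.592 = 260.692 Mbps.
Capacity: 256 GB = 2,048,000 Mb.
Recording time: 2,048,000 / 260.692 = 7,856 s ≈ 2.18 hours.

2.2 hours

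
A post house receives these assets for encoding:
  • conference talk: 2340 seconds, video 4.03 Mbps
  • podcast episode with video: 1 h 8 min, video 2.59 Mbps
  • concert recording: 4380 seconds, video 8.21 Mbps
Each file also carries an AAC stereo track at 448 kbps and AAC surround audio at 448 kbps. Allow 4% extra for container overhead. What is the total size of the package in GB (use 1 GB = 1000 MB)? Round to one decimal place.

8.5 GB

Audio total: 448 + 448 = 896 kbps = 0.896 Mbps.
conference talk: 4.926 Mbps × 2340 s × 1.04 = 11987.9 Mb
podcast episode with video: 3.486 Mbps × 4080 s × 1.04 = 14791.8 Mb
concert recording: 9.106 Mbps × 4380 s × 1.04 = 41479.7 Mb
Total: 68259.4 Mb = 8532.4 MB.
= 8.532 GB.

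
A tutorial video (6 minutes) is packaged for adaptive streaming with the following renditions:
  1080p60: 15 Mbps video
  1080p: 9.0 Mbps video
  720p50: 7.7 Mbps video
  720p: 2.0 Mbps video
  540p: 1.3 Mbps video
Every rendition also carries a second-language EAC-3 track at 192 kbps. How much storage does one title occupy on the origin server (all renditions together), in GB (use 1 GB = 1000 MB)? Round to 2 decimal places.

6 min = 360 s
Audio: 192 kbps = 0.192 Mbps.
Sum of rendition bitrates: (15+0.192) + (9.0+0.192) + (7.7+0.192) + (2.0+0.192) + (1.3+0.192) = 35.960 Mbps.
× 360 s = 12,946 Mb = 1,618 MB = 1.618 GB.

1.62 GB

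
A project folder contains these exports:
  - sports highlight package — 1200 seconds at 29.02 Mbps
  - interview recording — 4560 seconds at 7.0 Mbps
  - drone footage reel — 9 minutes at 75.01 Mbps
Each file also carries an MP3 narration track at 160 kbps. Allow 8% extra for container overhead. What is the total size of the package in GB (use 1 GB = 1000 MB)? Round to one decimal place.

Audio: 160 kbps = 0.160 Mbps.
sports highlight package: 29.180 Mbps × 1200 s × 1.08 = 37817.3 Mb
interview recording: 7.160 Mbps × 4560 s × 1.08 = 35261.6 Mb
drone footage reel: 75.170 Mbps × 540 s × 1.08 = 43839.1 Mb
Total: 116918.0 Mb = 14614.7 MB.
= 14.61 GB.

14.6 GB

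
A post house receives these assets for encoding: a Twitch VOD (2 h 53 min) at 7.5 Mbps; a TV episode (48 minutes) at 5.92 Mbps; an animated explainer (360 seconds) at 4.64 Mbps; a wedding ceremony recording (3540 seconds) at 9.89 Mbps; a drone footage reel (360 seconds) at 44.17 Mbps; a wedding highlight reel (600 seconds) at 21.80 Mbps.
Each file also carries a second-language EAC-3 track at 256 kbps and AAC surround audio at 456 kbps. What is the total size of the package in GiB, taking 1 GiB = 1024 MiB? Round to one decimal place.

20.2 GiB

Audio total: 256 + 456 = 712 kbps = 0.712 Mbps.
Twitch VOD: 8.212 Mbps × 10380 s = 85240.6 Mb
TV episode: 6.632 Mbps × 2880 s = 19100.2 Mb
animated explainer: 5.352 Mbps × 360 s = 1926.7 Mb
wedding ceremony recording: 10.602 Mbps × 3540 s = 37531.1 Mb
drone footage reel: 44.882 Mbps × 360 s = 16157.5 Mb
wedding highlight reel: 22.512 Mbps × 600 s = 13507.2 Mb
Total: 173463.2 Mb = 21682.9 MB.
= 20.19 GiB.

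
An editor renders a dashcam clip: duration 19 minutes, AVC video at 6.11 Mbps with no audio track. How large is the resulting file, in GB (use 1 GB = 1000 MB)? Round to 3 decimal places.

0.871 GB

19 min = 1140 s
Total bitrate: 6.11 Mbps.
Stream data: 6.110 Mbps × 1140 s = 6965.4 Mb.
6,965 Mb ÷ 8 = 870.7 MB → 0.8707 GB.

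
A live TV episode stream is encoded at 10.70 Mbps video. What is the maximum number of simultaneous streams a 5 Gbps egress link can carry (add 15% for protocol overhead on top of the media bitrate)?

406

On the wire with 15% overhead: 12.305 Mbps.
5 Gbps = 5,000 Mbps; 5,000 / 12.305 = 406.34 → 406 viewers.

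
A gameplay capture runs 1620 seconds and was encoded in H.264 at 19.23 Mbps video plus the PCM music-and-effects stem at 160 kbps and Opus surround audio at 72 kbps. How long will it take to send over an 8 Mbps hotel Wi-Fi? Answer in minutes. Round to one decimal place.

65.7 minutes

Audio total: 160 + 72 = 232 kbps = 0.232 Mbps.
Total bitrate: 19.462 Mbps.
File: 19.462 Mbps × 1620 s = 31528.4 Mb.
At 8 Mbps: 31528.4 / 8 = 3941.1 s ≈ 65.7 minutes.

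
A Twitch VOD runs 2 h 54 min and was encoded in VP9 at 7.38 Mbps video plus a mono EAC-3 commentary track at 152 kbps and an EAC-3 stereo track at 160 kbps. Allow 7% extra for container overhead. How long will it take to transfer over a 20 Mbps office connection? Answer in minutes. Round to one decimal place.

2 h 54 min = 174 min = 10440 s
Audio total: 152 + 160 = 312 kbps = 0.312 Mbps.
Total bitrate: 7.692 Mbps.
File: 7.692 Mbps × 10440 s = 80304.5 Mb.
With 7% container overhead: ×1.07. → 85925.8 Mb.
At 20 Mbps: 85925.8 / 20 = 4296.3 s ≈ 71.6 minutes.

71.6 minutes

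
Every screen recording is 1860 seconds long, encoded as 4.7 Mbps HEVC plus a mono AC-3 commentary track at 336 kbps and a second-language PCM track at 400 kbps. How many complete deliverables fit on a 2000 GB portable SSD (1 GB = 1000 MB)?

Audio total: 336 + 400 = 736 kbps = 0.736 Mbps.
Total bitrate: 5.436 Mbps.
Per item: 5.436 Mbps × 1860 s = 10,111 Mb = 1,264 MB.
Capacity: 2000 GB = 16,000,000 Mb; 1582.44 items → 1582 complete.

1582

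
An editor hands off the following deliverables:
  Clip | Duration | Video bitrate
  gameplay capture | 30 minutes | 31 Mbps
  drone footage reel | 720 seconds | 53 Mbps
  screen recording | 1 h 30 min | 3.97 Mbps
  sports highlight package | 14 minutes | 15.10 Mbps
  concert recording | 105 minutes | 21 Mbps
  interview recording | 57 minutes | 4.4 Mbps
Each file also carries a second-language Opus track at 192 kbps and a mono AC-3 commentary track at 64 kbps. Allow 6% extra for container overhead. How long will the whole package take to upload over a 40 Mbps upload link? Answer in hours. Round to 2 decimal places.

2.06 hours

Audio total: 192 + 64 = 256 kbps = 0.256 Mbps.
gameplay capture: 31.256 Mbps × 1800 s × 1.06 = 59636.4 Mb
drone footage reel: 53.256 Mbps × 720 s × 1.06 = 40645.0 Mb
screen recording: 4.226 Mbps × 5400 s × 1.06 = 24189.6 Mb
sports highlight package: 15.356 Mbps × 840 s × 1.06 = 13673.0 Mb
concert recording: 21.256 Mbps × 6300 s × 1.06 = 141947.6 Mb
interview recording: 4.656 Mbps × 3420 s × 1.06 = 16878.9 Mb
Total: 296970.5 Mb = 37121.3 MB.
At 40 Mbps: 296970.5 / 40 = 7424 s ≈ 2.06 hours.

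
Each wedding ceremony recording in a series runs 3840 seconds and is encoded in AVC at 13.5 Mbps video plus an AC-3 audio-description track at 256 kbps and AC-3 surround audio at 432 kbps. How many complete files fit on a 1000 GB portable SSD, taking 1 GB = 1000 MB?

146

Audio total: 256 + 432 = 688 kbps = 0.688 Mbps.
Total bitrate: 14.188 Mbps.
Per item: 14.188 Mbps × 3840 s = 54,482 Mb = 6,810 MB.
Capacity: 1000 GB = 8,000,000 Mb; 146.84 items → 146 complete.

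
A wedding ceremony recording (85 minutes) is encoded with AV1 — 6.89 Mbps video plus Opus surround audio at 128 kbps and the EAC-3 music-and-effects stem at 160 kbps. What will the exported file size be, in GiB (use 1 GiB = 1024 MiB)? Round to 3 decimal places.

4.262 GiB

85 min = 5100 s
Audio total: 128 + 160 = 288 kbps = 0.288 Mbps.
Total bitrate: 6.89 + 0.288 = 7.178 Mbps.
Stream data: 7.178 Mbps × 5100 s = 36607.8 Mb.
36,608 Mb = 4,575,975,000 bytes ÷ 1,073,741,824 = 4.262 GiB.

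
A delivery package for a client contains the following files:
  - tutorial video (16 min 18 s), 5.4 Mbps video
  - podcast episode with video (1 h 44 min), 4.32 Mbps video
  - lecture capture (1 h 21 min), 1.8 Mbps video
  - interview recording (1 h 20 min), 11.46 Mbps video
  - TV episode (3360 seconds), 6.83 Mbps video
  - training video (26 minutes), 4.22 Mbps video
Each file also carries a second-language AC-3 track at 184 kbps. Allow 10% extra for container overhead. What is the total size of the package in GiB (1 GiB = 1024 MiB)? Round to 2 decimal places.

16.59 GiB

Audio: 184 kbps = 0.184 Mbps.
tutorial video: 5.584 Mbps × 978 s × 1.10 = 6007.3 Mb
podcast episode with video: 4.504 Mbps × 6240 s × 1.10 = 30915.5 Mb
lecture capture: 1.984 Mbps × 4860 s × 1.10 = 10606.5 Mb
interview recording: 11.644 Mbps × 4800 s × 1.10 = 61480.3 Mb
TV episode: 7.014 Mbps × 3360 s × 1.10 = 25923.7 Mb
training video: 4.404 Mbps × 1560 s × 1.10 = 7557.3 Mb
Total: 142490.5 Mb = 17811.3 MB.
= 16.59 GiB.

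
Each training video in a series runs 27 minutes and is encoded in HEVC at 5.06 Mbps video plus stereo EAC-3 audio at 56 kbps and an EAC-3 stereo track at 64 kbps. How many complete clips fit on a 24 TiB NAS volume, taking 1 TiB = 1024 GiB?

25156

27 min = 1620 s
Audio total: 56 + 64 = 120 kbps = 0.120 Mbps.
Total bitrate: 5.180 Mbps.
Per item: 5.180 Mbps × 1620 s = 8,392 Mb = 1,049 MB.
Capacity: 24 TiB = 211,106,233 Mb; 25156.85 items → 25156 complete.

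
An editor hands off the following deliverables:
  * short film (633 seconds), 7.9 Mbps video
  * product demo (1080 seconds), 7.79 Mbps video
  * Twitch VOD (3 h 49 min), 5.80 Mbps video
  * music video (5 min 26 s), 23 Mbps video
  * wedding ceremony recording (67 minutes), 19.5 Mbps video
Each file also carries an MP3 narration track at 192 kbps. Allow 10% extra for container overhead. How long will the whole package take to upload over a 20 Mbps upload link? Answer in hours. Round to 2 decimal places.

Audio: 192 kbps = 0.192 Mbps.
short film: 8.092 Mbps × 633 s × 1.10 = 5634.5 Mb
product demo: 7.982 Mbps × 1080 s × 1.10 = 9482.6 Mb
Twitch VOD: 5.992 Mbps × 13740 s × 1.10 = 90563.1 Mb
music video: 23.192 Mbps × 326 s × 1.10 = 8316.7 Mb
wedding ceremony recording: 19.692 Mbps × 4020 s × 1.10 = 87078.0 Mb
Total: 201074.8 Mb = 25134.4 MB.
At 20 Mbps: 201074.8 / 20 = 10054 s ≈ 2.79 hours.

2.79 hours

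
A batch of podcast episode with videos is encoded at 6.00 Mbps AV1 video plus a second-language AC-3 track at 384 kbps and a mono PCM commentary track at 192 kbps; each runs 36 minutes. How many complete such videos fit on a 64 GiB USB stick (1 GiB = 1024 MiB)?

38

36 min = 2160 s
Audio total: 384 + 192 = 576 kbps = 0.576 Mbps.
Total bitrate: 6.576 Mbps.
Per item: 6.576 Mbps × 2160 s = 14,204 Mb = 1,776 MB.
Capacity: 64 GiB = 549,756 Mb; 38.70 items → 38 complete.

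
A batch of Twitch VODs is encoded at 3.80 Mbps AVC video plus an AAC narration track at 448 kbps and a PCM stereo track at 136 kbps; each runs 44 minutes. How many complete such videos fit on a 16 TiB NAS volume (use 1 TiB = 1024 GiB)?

12160

44 min = 2640 s
Audio total: 448 + 136 = 584 kbps = 0.584 Mbps.
Total bitrate: 4.384 Mbps.
Per item: 4.384 Mbps × 2640 s = 11,574 Mb = 1,447 MB.
Capacity: 16 TiB = 140,737,488 Mb; 12160.05 items → 12160 complete.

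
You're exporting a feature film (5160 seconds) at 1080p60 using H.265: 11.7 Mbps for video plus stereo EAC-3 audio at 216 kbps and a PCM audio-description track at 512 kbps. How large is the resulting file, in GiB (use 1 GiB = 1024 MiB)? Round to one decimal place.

Audio total: 216 + 512 = 728 kbps = 0.728 Mbps.
Total bitrate: 11.7 + 0.728 = 12.428 Mbps.
Stream data: 12.428 Mbps × 5160 s = 64128.5 Mb.
64,128 Mb = 8,016,060,000 bytes ÷ 1,073,741,824 = 7.466 GiB.

7.5 GiB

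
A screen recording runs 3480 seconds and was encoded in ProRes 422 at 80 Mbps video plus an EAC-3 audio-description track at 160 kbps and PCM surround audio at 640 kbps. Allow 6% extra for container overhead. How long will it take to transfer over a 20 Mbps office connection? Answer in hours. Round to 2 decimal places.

Audio total: 160 + 640 = 800 kbps = 0.800 Mbps.
Total bitrate: 80.800 Mbps.
File: 80.800 Mbps × 3480 s = 281184.0 Mb.
With 6% container overhead: ×1.06. → 298055.0 Mb.
At 20 Mbps: 298055.0 / 20 = 14902.8 s ≈ 4.14 hours.

4.14 hours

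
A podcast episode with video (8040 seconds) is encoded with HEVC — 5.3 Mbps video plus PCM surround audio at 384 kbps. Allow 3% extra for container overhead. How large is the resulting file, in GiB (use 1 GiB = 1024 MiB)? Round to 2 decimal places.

5.48 GiB

Audio: 384 kbps = 0.384 Mbps.
Total bitrate: 5.3 + 0.384 = 5.684 Mbps.
Stream data: 5.684 Mbps × 8040 s = 45699.4 Mb.
With 3% container overhead: ×1.03.
47,070 Mb = 5,883,792,600 bytes ÷ 1,073,741,824 = 5.480 GiB.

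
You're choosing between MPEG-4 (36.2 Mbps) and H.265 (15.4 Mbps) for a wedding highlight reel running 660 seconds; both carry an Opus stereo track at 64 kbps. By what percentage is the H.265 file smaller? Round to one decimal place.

57.4%

Audio: 64 kbps = 0.064 Mbps.
MPEG-4: 36.264 Mbps × 660 s = 23934.2 Mb = 2.992 GB.
H.265: 15.464 Mbps × 660 s = 10206.2 Mb = 1.276 GB.
Reduction: (1 − 1.276/2.992) × 100 = 57.36%.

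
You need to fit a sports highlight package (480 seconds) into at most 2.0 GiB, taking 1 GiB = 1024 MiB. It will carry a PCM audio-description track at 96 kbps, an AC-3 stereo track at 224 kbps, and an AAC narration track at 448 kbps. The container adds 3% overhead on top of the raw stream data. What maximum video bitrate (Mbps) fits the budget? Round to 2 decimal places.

33.98 Mbps

Budget: 2.0 GiB = 17179.9 Mb.
Stream payload after overhead: 17179.9 / 1.03 = 16679.5 Mb.
Total bitrate budget: 16679.5 Mb / 480 s = 34.749 Mbps.
Audio total: 96 + 224 + 448 = 768 kbps = 0.768 Mbps.
Video: 34.749 − 0.768 = 33.981 Mbps.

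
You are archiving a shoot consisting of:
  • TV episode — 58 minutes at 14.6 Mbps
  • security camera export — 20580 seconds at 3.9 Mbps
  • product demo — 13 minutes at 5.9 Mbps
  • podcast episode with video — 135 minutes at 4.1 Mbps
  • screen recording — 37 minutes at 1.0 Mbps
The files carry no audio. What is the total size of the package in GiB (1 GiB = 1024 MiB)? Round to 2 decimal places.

TV episode: 14.600 Mbps × 3480 s = 50808.0 Mb
security camera export: 3.900 Mbps × 20580 s = 80262.0 Mb
product demo: 5.900 Mbps × 780 s = 4602.0 Mb
podcast episode with video: 4.100 Mbps × 8100 s = 33210.0 Mb
screen recording: 1.000 Mbps × 2220 s = 2220.0 Mb
Total: 171102.0 Mb = 21387.8 MB.
= 19.92 GiB.

19.92 GiB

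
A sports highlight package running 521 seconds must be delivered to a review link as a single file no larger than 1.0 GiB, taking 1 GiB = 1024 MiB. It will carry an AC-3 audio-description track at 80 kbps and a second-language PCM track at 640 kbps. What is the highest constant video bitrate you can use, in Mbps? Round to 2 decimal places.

Budget: 1.0 GiB = 8589.9 Mb.
Total bitrate budget: 8589.9 Mb / 521 s = 16.487 Mbps.
Audio total: 80 + 640 = 720 kbps = 0.720 Mbps.
Video: 16.487 − 0.720 = 15.767 Mbps.

15.77 Mbps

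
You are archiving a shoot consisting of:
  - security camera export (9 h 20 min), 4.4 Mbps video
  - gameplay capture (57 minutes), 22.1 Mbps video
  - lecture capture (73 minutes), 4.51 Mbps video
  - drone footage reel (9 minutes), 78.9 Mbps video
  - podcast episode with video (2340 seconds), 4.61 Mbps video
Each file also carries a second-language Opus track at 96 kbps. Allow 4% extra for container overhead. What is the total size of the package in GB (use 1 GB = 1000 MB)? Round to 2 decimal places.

39.11 GB

Audio: 96 kbps = 0.096 Mbps.
security camera export: 4.496 Mbps × 33600 s × 1.04 = 157108.2 Mb
gameplay capture: 22.196 Mbps × 3420 s × 1.04 = 78946.7 Mb
lecture capture: 4.606 Mbps × 4380 s × 1.04 = 20981.3 Mb
drone footage reel: 78.996 Mbps × 540 s × 1.04 = 44364.2 Mb
podcast episode with video: 4.706 Mbps × 2340 s × 1.04 = 11452.5 Mb
Total: 312852.9 Mb = 39106.6 MB.
= 39.11 GB.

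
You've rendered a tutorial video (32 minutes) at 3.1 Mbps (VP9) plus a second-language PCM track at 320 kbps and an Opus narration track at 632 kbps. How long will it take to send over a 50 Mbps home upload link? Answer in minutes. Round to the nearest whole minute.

32 min = 1920 s
Audio total: 320 + 632 = 952 kbps = 0.952 Mbps.
Total bitrate: 4.052 Mbps.
File: 4.052 Mbps × 1920 s = 7779.8 Mb.
At 50 Mbps: 7779.8 / 50 = 155.6 s ≈ 2.59 minutes.

3 minutes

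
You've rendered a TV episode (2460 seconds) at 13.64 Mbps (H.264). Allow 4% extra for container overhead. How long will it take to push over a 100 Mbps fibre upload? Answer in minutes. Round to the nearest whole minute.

6 minutes

File: 13.640 Mbps × 2460 s = 33554.4 Mb.
With 4% container overhead: ×1.04. → 34896.6 Mb.
At 100 Mbps: 34896.6 / 100 = 349.0 s ≈ 5.82 minutes.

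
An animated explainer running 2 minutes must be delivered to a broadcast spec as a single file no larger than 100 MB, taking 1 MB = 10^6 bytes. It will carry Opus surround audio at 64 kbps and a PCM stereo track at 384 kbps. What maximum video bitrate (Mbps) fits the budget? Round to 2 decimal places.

6.22 Mbps

Budget: 100 MB = 800.0 Mb.
2 min = 120 s
Total bitrate budget: 800.0 Mb / 120 s = 6.667 Mbps.
Audio total: 64 + 384 = 448 kbps = 0.448 Mbps.
Video: 6.667 − 0.448 = 6.219 Mbps.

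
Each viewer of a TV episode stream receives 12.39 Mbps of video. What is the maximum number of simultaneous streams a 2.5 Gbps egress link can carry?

2.5 Gbps = 2,500 Mbps; 2,500 / 12.390 = 201.78 → 201 viewers.

201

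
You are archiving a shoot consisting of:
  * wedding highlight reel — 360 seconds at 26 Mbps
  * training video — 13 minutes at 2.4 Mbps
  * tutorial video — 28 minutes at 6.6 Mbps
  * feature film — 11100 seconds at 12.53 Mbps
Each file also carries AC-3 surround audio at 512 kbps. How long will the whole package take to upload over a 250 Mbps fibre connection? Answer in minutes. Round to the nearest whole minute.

Audio: 512 kbps = 0.512 Mbps.
wedding highlight reel: 26.512 Mbps × 360 s = 9544.3 Mb
training video: 2.912 Mbps × 780 s = 2271.4 Mb
tutorial video: 7.112 Mbps × 1680 s = 11948.2 Mb
feature film: 13.042 Mbps × 11100 s = 144766.2 Mb
Total: 168530.0 Mb = 21066.3 MB.
At 250 Mbps: 168530.0 / 250 = 674 s ≈ 11.2 minutes.

11 minutes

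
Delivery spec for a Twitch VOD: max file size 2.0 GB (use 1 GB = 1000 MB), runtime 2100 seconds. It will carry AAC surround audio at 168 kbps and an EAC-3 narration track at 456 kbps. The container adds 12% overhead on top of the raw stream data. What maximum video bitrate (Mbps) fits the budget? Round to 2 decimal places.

6.18 Mbps

Budget: 2.0 GB = 16000.0 Mb.
Stream payload after overhead: 16000.0 / 1.12 = 14285.7 Mb.
Total bitrate budget: 14285.7 Mb / 2100 s = 6.803 Mbps.
Audio total: 168 + 456 = 624 kbps = 0.624 Mbps.
Video: 6.803 − 0.624 = 6.179 Mbps.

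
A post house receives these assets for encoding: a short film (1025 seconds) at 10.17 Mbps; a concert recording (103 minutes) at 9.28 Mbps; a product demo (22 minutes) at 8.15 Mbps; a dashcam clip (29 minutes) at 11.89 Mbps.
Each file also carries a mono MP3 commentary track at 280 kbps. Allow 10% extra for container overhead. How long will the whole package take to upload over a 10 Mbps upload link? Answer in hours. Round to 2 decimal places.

3.12 hours

Audio: 280 kbps = 0.280 Mbps.
short film: 10.450 Mbps × 1025 s × 1.10 = 11782.4 Mb
concert recording: 9.560 Mbps × 6180 s × 1.10 = 64988.9 Mb
product demo: 8.430 Mbps × 1320 s × 1.10 = 12240.4 Mb
dashcam clip: 12.170 Mbps × 1740 s × 1.10 = 23293.4 Mb
Total: 112305.0 Mb = 14038.1 MB.
At 10 Mbps: 112305.0 / 10 = 11230 s ≈ 3.12 hours.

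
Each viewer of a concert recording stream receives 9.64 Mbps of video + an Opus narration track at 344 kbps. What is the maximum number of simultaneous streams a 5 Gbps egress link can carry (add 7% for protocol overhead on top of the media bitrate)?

468

Audio: 344 kbps = 0.344 Mbps.
Per-viewer media rate: 9.984 Mbps.
On the wire with 7% overhead: 10.683 Mbps.
5 Gbps = 5,000 Mbps; 5,000 / 10.683 = 468.04 → 468 viewers.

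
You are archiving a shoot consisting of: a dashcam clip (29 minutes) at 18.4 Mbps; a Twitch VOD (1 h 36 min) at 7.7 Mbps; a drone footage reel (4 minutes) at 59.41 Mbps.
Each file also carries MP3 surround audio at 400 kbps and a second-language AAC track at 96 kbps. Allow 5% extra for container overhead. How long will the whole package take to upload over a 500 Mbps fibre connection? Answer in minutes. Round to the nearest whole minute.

Audio total: 400 + 96 = 496 kbps = 0.496 Mbps.
dashcam clip: 18.896 Mbps × 1740 s × 1.05 = 34523.0 Mb
Twitch VOD: 8.196 Mbps × 5760 s × 1.05 = 49569.4 Mb
drone footage reel: 59.906 Mbps × 240 s × 1.05 = 15096.3 Mb
Total: 99188.7 Mb = 12398.6 MB.
At 500 Mbps: 99188.7 / 500 = 198 s ≈ 3.31 minutes.

3 minutes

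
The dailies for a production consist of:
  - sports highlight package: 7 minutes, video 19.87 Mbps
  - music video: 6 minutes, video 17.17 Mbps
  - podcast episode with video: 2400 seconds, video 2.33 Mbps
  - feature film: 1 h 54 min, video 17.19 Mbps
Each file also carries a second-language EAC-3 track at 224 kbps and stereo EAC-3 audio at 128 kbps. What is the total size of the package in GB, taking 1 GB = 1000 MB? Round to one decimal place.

17.7 GB

Audio total: 224 + 128 = 352 kbps = 0.352 Mbps.
sports highlight package: 20.222 Mbps × 420 s = 8493.2 Mb
music video: 17.522 Mbps × 360 s = 6307.9 Mb
podcast episode with video: 2.682 Mbps × 2400 s = 6436.8 Mb
feature film: 17.542 Mbps × 6840 s = 119987.3 Mb
Total: 141225.2 Mb = 17653.2 MB.
= 17.65 GB.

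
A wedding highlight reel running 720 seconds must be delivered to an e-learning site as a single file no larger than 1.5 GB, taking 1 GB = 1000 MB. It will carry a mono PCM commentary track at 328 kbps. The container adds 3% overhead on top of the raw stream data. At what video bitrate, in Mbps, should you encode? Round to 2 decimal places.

15.85 Mbps

Budget: 1.5 GB = 12000.0 Mb.
Stream payload after overhead: 12000.0 / 1.03 = 11650.5 Mb.
Total bitrate budget: 11650.5 Mb / 720 s = 16.181 Mbps.
Audio: 328 kbps = 0.328 Mbps.
Video: 16.181 − 0.328 = 15.853 Mbps.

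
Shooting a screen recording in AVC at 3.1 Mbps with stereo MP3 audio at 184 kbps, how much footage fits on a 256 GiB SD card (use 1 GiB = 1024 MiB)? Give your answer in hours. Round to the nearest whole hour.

186 hours

Audio: 184 kbps = 0.184 Mbps.
Total bitrate: 3.1 + 0.184 = 3.284 Mbps.
Capacity: 256 GiB = 2,199,023 Mb.
Recording time: 2,199,023 / 3.284 = 669,617 s ≈ 186 hours.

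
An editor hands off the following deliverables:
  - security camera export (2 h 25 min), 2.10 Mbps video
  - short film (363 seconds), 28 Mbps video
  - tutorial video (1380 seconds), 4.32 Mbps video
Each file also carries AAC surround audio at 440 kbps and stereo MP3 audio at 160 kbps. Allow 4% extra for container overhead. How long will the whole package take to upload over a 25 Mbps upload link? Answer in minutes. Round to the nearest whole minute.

28 minutes

Audio total: 440 + 160 = 600 kbps = 0.600 Mbps.
security camera export: 2.700 Mbps × 8700 s × 1.04 = 24429.6 Mb
short film: 28.600 Mbps × 363 s × 1.04 = 10797.1 Mb
tutorial video: 4.920 Mbps × 1380 s × 1.04 = 7061.2 Mb
Total: 42287.9 Mb = 5286.0 MB.
At 25 Mbps: 42287.9 / 25 = 1692 s ≈ 28.2 minutes.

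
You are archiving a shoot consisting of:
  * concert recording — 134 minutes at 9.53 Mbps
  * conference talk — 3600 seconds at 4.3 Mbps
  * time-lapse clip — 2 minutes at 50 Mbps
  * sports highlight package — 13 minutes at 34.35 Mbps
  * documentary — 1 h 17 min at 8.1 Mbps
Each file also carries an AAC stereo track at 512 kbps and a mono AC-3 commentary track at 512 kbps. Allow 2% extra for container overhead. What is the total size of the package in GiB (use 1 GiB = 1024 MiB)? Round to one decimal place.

Audio total: 512 + 512 = 1024 kbps = 1.024 Mbps.
concert recording: 10.554 Mbps × 8040 s × 1.02 = 86551.2 Mb
conference talk: 5.324 Mbps × 3600 s × 1.02 = 19549.7 Mb
time-lapse clip: 51.024 Mbps × 120 s × 1.02 = 6245.3 Mb
sports highlight package: 35.374 Mbps × 780 s × 1.02 = 28143.6 Mb
documentary: 9.124 Mbps × 4620 s × 1.02 = 42995.9 Mb
Total: 183485.8 Mb = 22935.7 MB.
= 21.36 GiB.

21.4 GiB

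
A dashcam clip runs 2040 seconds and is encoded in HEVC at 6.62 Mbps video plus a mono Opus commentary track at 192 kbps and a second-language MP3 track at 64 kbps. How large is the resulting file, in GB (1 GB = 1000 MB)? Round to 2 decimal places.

1.75 GB

Audio total: 192 + 64 = 256 kbps = 0.256 Mbps.
Total bitrate: 6.62 + 0.256 = 6.876 Mbps.
Stream data: 6.876 Mbps × 2040 s = 14027.0 Mb.
14,027 Mb ÷ 8 = 1,753 MB → 1.753 GB.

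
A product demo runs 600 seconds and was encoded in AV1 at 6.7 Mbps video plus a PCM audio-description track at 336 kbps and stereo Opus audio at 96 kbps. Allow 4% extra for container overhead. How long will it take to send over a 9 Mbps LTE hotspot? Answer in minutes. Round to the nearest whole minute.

Audio total: 336 + 96 = 432 kbps = 0.432 Mbps.
Total bitrate: 7.132 Mbps.
File: 7.132 Mbps × 600 s = 4279.2 Mb.
With 4% container overhead: ×1.04. → 4450.4 Mb.
At 9 Mbps: 4450.4 / 9 = 494.5 s ≈ 8.24 minutes.

8 minutes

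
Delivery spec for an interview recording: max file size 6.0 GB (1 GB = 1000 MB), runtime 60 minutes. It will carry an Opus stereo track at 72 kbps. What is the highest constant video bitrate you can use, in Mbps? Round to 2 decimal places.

Budget: 6.0 GB = 48000.0 Mb.
60 min = 3600 s
Total bitrate budget: 48000.0 Mb / 3600 s = 13.333 Mbps.
Audio: 72 kbps = 0.072 Mbps.
Video: 13.333 − 0.072 = 13.261 Mbps.

13.26 Mbps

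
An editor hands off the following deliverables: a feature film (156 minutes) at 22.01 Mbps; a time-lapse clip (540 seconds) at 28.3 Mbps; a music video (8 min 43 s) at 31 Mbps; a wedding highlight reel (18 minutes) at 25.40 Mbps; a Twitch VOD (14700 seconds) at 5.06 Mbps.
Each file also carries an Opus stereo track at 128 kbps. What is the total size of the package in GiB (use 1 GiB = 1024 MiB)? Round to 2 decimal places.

Audio: 128 kbps = 0.128 Mbps.
feature film: 22.138 Mbps × 9360 s = 207211.7 Mb
time-lapse clip: 28.428 Mbps × 540 s = 15351.1 Mb
music video: 31.128 Mbps × 523 s = 16279.9 Mb
wedding highlight reel: 25.528 Mbps × 1080 s = 27570.2 Mb
Twitch VOD: 5.188 Mbps × 14700 s = 76263.6 Mb
Total: 342676.6 Mb = 42834.6 MB.
= 39.89 GiB.

39.89 GiB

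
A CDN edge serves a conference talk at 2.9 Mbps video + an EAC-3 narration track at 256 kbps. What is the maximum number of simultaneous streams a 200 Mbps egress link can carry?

63

Audio: 256 kbps = 0.256 Mbps.
Per-viewer media rate: 3.156 Mbps.
200 Mbps = 200.0 Mbps; 200.0 / 3.156 = 63.37 → 63 viewers.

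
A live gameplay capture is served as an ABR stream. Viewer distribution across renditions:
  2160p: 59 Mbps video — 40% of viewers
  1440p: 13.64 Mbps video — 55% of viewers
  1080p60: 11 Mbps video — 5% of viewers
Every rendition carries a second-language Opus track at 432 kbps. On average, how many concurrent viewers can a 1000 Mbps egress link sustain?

Audio: 432 kbps = 0.432 Mbps.
Average per-viewer bitrate: 0.40×59.432 + 0.55×14.072 + 0.05×11.432 = 32.084 Mbps.
1000 Mbps = 1,000 Mbps; 1,000 / 32.084 = 31.17 → 31.

31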